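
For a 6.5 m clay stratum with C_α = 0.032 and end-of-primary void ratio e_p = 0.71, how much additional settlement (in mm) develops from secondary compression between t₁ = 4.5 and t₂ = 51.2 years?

S_s ≈ 128 mm

Secondary compression: S_s = C_α·H/(1+e_p)·log₁₀(t₂/t₁)
S_s = 0.032×6.5/(1+0.71)×log₁₀(51.2/4.5)
    = 0.1216 × 1.056 = 0.1285 m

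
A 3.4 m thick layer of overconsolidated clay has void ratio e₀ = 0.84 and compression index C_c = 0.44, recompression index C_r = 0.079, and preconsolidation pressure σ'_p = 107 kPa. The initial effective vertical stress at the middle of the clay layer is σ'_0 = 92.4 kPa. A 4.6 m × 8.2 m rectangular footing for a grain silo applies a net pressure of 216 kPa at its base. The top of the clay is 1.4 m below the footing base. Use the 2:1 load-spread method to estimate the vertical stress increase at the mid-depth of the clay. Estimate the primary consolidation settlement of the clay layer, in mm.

S_c ≈ 205 mm

Mid-depth of clay below the footing base: z = 1.4 + 3.4/2 = 3.1 m.
Stress increase at mid-clay by the 2:1 spreading method:
Δσ = qBL/((B+z)(L+z)) = 216×4.6×8.2/((4.6+3.1)(8.2+3.1)) = 93.639 kPa
Final effective stress: σ'_f = 92.4 + 93.639 = 186.04 kPa.
σ'_f = 186.04 > σ'_p = 107 kPa, so the stress path crosses the preconsolidation pressure — recompression up to σ'_p, then virgin compression beyond:
S_c = H/(1+e₀)·[C_r·log₁₀(σ'_p/σ'_0) + C_c·log₁₀(σ'_f/σ'_p)]
    = 3.4/1.84 × [0.079×log₁₀(107/92.4) + 0.44×log₁₀(186.04/107)]
    = 1.8478 × [0.0050332 + 0.1057] = 0.2046 m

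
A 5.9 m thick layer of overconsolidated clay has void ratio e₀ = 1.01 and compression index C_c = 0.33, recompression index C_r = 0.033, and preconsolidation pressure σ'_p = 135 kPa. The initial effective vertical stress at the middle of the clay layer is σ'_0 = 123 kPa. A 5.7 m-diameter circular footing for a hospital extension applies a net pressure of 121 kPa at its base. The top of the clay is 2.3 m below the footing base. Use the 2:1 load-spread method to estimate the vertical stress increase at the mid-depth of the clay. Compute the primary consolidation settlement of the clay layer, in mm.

S_c ≈ 64.2 mm

Mid-depth of clay below the footing base: z = 2.3 + 5.9/2 = 5.25 m.
Stress increase at mid-clay by the 2:1 spreading method:
Δσ ≈ qD²/(D+z)² = 121×5.7²/(5.7+5.25)² = 32.787 kPa
Final effective stress: σ'_f = 123 + 32.787 = 155.79 kPa.
σ'_f = 155.79 > σ'_p = 135 kPa, so the stress path crosses the preconsolidation pressure — recompression up to σ'_p, then virgin compression beyond:
S_c = H/(1+e₀)·[C_r·log₁₀(σ'_p/σ'_0) + C_c·log₁₀(σ'_f/σ'_p)]
    = 5.9/2.01 × [0.033×log₁₀(135/123) + 0.33×log₁₀(155.79/135)]
    = 2.9353 × [0.0013341 + 0.020528] = 0.06417 m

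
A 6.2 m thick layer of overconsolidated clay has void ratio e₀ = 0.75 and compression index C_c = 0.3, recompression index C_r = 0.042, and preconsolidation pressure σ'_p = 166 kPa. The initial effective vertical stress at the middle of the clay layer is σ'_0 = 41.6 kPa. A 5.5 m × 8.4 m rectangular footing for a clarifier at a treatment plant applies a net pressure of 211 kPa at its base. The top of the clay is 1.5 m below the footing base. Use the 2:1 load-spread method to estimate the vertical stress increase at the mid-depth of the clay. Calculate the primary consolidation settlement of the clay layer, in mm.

Mid-depth of clay below the footing base: z = 1.5 + 6.2/2 = 4.6 m.
Stress increase at mid-clay by the 2:1 spreading method:
Δσ = qBL/((B+z)(L+z)) = 211×5.5×8.4/((5.5+4.6)(8.4+4.6)) = 74.244 kPa
Final effective stress: σ'_f = 41.6 + 74.244 = 115.84 kPa.
σ'_f = 115.84 ≤ σ'_p = 166 kPa, so the clay remains overconsolidated and only the recompression index applies:
S_c = C_r·H/(1+e₀)·log₁₀(σ'_f/σ'_0) = 0.042×6.2/1.75×log₁₀(115.84/41.6)
    = 0.1488 × 0.44477 = 0.06618 m

S_c ≈ 66.2 mm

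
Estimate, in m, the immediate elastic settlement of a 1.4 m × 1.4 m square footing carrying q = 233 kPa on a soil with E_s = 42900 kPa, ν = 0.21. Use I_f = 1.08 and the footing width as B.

S_e ≈ 0.00785 m

Immediate (elastic) settlement: S_e = q·B·(1−ν²)/E_s · I_f.
S_e = 233 × 1.4 × (1 − 0.21²) / 42900 × 1.08
    = 233 × 1.4 × 0.9559 / 42900 × 1.08
    = 0.00785 m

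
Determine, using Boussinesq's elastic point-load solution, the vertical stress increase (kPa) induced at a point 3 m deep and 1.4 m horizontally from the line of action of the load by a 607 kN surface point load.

Δσ_z ≈ 19.7 kPa

Boussinesq vertical stress below a point load on an elastic half-space:
Δσ_z = 3P/(2πz²) · [1 + (r/z)²]^(−5/2)
r/z = 1.4/3 = 0.46667; [1+(r/z)²]^(−5/2) = 0.61105.
Δσ_z = 3×607/(2π×3²) × 0.61105 = 32.202 × 0.61105 = 19.68 kPa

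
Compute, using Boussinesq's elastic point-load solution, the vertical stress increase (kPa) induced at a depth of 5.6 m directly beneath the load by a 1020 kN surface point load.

Δσ_z ≈ 15.5 kPa

Boussinesq vertical stress below a point load on an elastic half-space:
Δσ_z = 3P/(2πz²) · [1 + (r/z)²]^(−5/2)
r/z = 0/5.6 = 0; [1+(r/z)²]^(−5/2) = 1.
Δσ_z = 3×1020/(2π×5.6²) × 1 = 15.53 × 1 = 15.53 kPa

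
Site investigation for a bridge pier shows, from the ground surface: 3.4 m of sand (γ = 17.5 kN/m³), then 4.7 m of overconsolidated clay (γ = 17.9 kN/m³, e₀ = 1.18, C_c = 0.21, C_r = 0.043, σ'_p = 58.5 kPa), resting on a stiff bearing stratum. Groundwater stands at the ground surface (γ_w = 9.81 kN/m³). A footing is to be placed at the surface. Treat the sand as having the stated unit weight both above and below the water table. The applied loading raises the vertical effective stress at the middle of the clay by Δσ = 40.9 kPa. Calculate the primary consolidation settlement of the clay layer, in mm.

S_c ≈ 86.3 mm

Mid-depth of clay below the ground surface: z = 3.4 + 4.7/2 = 5.75 m.
Total vertical stress at mid-clay: σ_v = 17.5×3.4 + 17.9×2.35 = 101.56 kPa.
Pore pressure: u = 9.81×(5.75 − 0) = 56.408 kPa.
Initial effective stress: σ'_0 = σ_v − u = 101.56 − 56.408 = 45.152 kPa.
Final effective stress: σ'_f = 45.152 + 40.9 = 86.052 kPa.
σ'_f = 86.052 > σ'_p = 58.5 kPa, so the stress path crosses the preconsolidation pressure — recompression up to σ'_p, then virgin compression beyond:
S_c = H/(1+e₀)·[C_r·log₁₀(σ'_p/σ'_0) + C_c·log₁₀(σ'_f/σ'_p)]
    = 4.7/2.18 × [0.043×log₁₀(58.5/45.152) + 0.21×log₁₀(86.052/58.5)]
    = 2.156 × [0.0048366 + 0.035197] = 0.08631 m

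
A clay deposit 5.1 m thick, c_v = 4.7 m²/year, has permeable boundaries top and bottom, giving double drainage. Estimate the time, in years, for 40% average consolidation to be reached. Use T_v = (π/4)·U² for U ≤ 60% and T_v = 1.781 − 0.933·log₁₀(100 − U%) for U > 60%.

Drainage path length: H_d = H/2 = 2.55 m (double drainage).
U ≤ 60%: T_v = (π/4)·U² = (π/4)×0.4² = 0.12566.
t = T_v·H_d²/c_v = 0.12566×2.55²/4.7 = 0.1739 years.

t ≈ 0.174 years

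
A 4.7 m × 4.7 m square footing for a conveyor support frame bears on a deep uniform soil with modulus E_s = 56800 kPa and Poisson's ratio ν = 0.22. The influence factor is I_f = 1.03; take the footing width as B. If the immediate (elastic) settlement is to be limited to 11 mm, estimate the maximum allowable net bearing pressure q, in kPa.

q ≈ 136 kPa

S_e = q·B·(1−ν²)/E_s · I_f  ⇒  q = S_e·E_s / (B·(1−ν²)·I_f).
q = 0.011 × 56800 / (4.7 × 0.9516 × 1.03) = 135.6 kPa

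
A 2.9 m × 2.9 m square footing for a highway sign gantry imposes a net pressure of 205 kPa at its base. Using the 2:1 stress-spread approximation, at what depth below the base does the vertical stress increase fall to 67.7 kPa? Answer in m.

z ≈ 2.15 m

2:1 spreading — at depth z the loaded area has grown by z in each plan dimension:
qB²/(B+z)² = Δσ_z ⇒ z = B(√(q/Δσ_z) − 1) = 2.9×(√(205/67.7) − 1) = 2.146 m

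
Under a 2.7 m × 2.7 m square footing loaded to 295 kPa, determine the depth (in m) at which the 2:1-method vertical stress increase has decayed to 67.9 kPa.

z ≈ 2.93 m

2:1 spreading — at depth z the loaded area has grown by z in each plan dimension:
qB²/(B+z)² = Δσ_z ⇒ z = B(√(q/Δσ_z) − 1) = 2.7×(√(295/67.9) − 1) = 2.928 m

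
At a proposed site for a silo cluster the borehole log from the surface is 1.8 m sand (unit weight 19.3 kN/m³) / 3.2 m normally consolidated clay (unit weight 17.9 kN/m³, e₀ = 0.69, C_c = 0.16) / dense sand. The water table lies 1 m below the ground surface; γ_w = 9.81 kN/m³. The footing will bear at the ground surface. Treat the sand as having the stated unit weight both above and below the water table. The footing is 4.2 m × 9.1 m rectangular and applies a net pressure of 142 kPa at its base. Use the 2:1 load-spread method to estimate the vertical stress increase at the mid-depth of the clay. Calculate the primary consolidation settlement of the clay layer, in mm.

Mid-depth of clay below the ground surface: z = 1.8 + 3.2/2 = 3.4 m.
Total vertical stress at mid-clay: σ_v = 19.3×1.8 + 17.9×1.6 = 63.38 kPa.
Pore pressure: u = 9.81×(3.4 − 1) = 23.544 kPa.
Initial effective stress: σ'_0 = σ_v − u = 63.38 − 23.544 = 39.836 kPa.
Stress increase at mid-clay by the 2:1 spreading method:
Δσ = qBL/((B+z)(L+z)) = 142×4.2×9.1/((4.2+3.4)(9.1+3.4)) = 57.129 kPa
Final effective stress: σ'_f = σ'_0 + Δσ = 39.836 + 57.129 = 96.965 kPa.
Normally consolidated clay, so the full stress increment lies on the virgin compression line:
S_c = C_c·H/(1+e₀)·log₁₀(σ'_f/σ'_0) = 0.16×3.2/(1+0.69)×log₁₀(96.965/39.836)
    = 0.30296 × 0.38634 = 0.117 m

S_c ≈ 117 mm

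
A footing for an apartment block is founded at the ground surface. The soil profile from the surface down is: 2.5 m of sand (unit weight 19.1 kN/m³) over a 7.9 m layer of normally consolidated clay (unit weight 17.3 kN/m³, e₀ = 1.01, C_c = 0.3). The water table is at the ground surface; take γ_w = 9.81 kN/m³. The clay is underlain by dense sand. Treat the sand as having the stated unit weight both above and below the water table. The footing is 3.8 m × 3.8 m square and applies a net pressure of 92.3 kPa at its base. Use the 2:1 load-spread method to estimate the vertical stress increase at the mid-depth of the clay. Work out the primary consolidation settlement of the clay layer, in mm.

Mid-depth of clay below the ground surface: z = 2.5 + 7.9/2 = 6.45 m.
Total vertical stress at mid-clay: σ_v = 19.1×2.5 + 17.3×3.95 = 116.09 kPa.
Pore pressure: u = 9.81×(6.45 − 0) = 63.275 kPa.
Initial effective stress: σ'_0 = σ_v − u = 116.09 − 63.275 = 52.815 kPa.
Stress increase at mid-clay by the 2:1 spreading method:
Δσ = qBL/((B+z)(L+z)) = 92.3×3.8×3.8/((3.8+6.45)(3.8+6.45)) = 12.686 kPa
Final effective stress: σ'_f = σ'_0 + Δσ = 52.815 + 12.686 = 65.501 kPa.
Normally consolidated clay, so the full stress increment lies on the virgin compression line:
S_c = C_c·H/(1+e₀)·log₁₀(σ'_f/σ'_0) = 0.3×7.9/(1+1.01)×log₁₀(65.501/52.815)
    = 1.1791 × 0.093491 = 0.1102 m

S_c ≈ 110 mm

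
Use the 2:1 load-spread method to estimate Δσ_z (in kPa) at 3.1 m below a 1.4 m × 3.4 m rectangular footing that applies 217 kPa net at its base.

By the 2:1 method the load spreads at 1 horizontal : 2 vertical, so at depth z the loaded area has grown by z in each plan dimension:
Δσ = qBL/((B+z)(L+z)) = 217×1.4×3.4/((1.4+3.1)(3.4+3.1)) = 35.314 kPa

Δσ_z ≈ 35.3 kPa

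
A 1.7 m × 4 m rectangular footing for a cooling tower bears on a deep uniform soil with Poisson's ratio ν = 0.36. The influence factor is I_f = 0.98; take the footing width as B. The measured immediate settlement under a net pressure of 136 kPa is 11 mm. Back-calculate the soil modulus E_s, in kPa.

E_s ≈ 17900 kPa

S_e = q·B·(1−ν²)/E_s · I_f  ⇒  E_s = q·B·(1−ν²)·I_f / S_e.
E_s = 136 × 1.7 × 0.8704 × 0.98 / 0.011 = 17930 kPa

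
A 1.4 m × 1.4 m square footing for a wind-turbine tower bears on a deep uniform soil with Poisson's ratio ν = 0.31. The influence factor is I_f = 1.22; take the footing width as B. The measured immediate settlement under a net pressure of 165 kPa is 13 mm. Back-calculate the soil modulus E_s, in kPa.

E_s ≈ 19600 kPa

S_e = q·B·(1−ν²)/E_s · I_f  ⇒  E_s = q·B·(1−ν²)·I_f / S_e.
E_s = 165 × 1.4 × 0.9039 × 1.22 / 0.013 = 19600 kPa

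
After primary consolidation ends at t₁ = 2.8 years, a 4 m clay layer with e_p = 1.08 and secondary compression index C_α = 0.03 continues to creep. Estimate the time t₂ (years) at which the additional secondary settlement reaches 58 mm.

t₂ ≈ 28.3 years

S_s = C_α·H/(1+e_p)·log₁₀(t₂/t₁) ⇒ log₁₀(t₂/t₁) = S_s·(1+e_p)/(C_α·H).
log₁₀(t₂/t₁) = 0.058 × (1+1.08) / (0.03×4) = 1.005
t₂ = t₁ × 10^1.005 = 2.8 × 10.12 = 28.35 years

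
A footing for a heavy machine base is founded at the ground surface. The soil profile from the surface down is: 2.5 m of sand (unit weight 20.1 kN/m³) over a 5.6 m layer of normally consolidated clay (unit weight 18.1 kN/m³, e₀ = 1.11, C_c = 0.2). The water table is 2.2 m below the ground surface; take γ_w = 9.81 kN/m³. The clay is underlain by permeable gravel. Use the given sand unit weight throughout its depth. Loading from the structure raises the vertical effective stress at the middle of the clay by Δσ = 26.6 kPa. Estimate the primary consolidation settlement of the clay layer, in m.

Mid-depth of clay below the ground surface: z = 2.5 + 5.6/2 = 5.3 m.
Total vertical stress at mid-clay: σ_v = 20.1×2.5 + 18.1×2.8 = 100.93 kPa.
Pore pressure: u = 9.81×(5.3 − 2.2) = 30.411 kPa.
Initial effective stress: σ'_0 = σ_v − u = 100.93 − 30.411 = 70.519 kPa.
Final effective stress: σ'_f = σ'_0 + Δσ = 70.519 + 26.6 = 97.119 kPa.
Normally consolidated clay, so the full stress increment lies on the virgin compression line:
S_c = C_c·H/(1+e₀)·log₁₀(σ'_f/σ'_0) = 0.2×5.6/(1+1.11)×log₁₀(97.119/70.519)
    = 0.53081 × 0.139 = 0.07378 m

S_c ≈ 0.0738 m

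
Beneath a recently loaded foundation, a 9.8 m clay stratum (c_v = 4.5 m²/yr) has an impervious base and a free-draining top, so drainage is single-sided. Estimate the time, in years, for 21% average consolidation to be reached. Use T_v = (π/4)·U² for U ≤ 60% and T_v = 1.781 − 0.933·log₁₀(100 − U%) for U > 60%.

Drainage path length: H_d = H = 9.8 m (single drainage).
U ≤ 60%: T_v = (π/4)·U² = (π/4)×0.21² = 0.034636.
t = T_v·H_d²/c_v = 0.034636×9.8²/4.5 = 0.7392 years.

t ≈ 0.739 years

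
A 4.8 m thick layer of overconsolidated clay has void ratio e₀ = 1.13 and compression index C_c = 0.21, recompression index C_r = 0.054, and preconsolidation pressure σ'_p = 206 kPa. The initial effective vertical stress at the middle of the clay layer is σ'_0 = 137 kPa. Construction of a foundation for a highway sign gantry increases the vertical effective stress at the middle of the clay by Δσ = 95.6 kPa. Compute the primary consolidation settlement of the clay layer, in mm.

Final effective stress: σ'_f = 137 + 95.6 = 232.6 kPa.
σ'_f = 232.6 > σ'_p = 206 kPa, so the stress path crosses the preconsolidation pressure — recompression up to σ'_p, then virgin compression beyond:
S_c = H/(1+e₀)·[C_r·log₁₀(σ'_p/σ'_0) + C_c·log₁₀(σ'_f/σ'_p)]
    = 4.8/2.13 × [0.054×log₁₀(206/137) + 0.21×log₁₀(232.6/206)]
    = 2.2535 × [0.0095659 + 0.011076] = 0.04652 m

S_c ≈ 46.5 mm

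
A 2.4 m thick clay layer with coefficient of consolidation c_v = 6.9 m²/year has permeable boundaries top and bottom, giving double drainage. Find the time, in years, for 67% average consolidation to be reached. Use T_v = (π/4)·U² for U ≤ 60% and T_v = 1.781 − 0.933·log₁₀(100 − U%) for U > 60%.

Drainage path length: H_d = H/2 = 1.2 m (double drainage).
U > 60%: T_v = 1.781 − 0.933·log₁₀(100 − 67) = 0.36423.
t = T_v·H_d²/c_v = 0.36423×1.2²/6.9 = 0.07601 years.

t ≈ 0.076 years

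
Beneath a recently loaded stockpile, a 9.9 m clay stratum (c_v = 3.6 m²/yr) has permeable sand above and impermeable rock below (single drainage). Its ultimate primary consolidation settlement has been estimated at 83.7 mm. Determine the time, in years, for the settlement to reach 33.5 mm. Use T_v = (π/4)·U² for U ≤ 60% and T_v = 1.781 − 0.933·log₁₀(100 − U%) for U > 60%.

Drainage path length: H_d = H = 9.9 m (single drainage).
U = S(t)/S_ult = 33.5/83.7 = 0.4002.
U ≤ 60%: T_v = (π/4)·U² = (π/4)×0.40024² = 0.12581.
t = T_v·H_d²/c_v = 0.12581×9.9²/3.6 = 3.425 years.

t ≈ 3.43 years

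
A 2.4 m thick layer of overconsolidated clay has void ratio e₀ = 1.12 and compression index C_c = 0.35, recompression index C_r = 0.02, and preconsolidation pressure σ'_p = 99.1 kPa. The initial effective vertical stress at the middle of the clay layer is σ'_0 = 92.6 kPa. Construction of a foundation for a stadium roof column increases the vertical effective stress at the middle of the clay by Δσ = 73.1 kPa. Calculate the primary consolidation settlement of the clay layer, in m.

S_c ≈ 0.0891 m

Final effective stress: σ'_f = 92.6 + 73.1 = 165.7 kPa.
σ'_f = 165.7 > σ'_p = 99.1 kPa, so the stress path crosses the preconsolidation pressure — recompression up to σ'_p, then virgin compression beyond:
S_c = H/(1+e₀)·[C_r·log₁₀(σ'_p/σ'_0) + C_c·log₁₀(σ'_f/σ'_p)]
    = 2.4/2.12 × [0.02×log₁₀(99.1/92.6) + 0.35×log₁₀(165.7/99.1)]
    = 1.1321 × [0.00058925 + 0.078137] = 0.08913 m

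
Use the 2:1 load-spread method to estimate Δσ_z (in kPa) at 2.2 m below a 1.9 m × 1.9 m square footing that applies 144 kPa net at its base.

By the 2:1 method the load spreads at 1 horizontal : 2 vertical, so at depth z the loaded area has grown by z in each plan dimension:
Δσ = qBL/((B+z)(L+z)) = 144×1.9×1.9/((1.9+2.2)(1.9+2.2)) = 30.924 kPa

Δσ_z ≈ 30.9 kPa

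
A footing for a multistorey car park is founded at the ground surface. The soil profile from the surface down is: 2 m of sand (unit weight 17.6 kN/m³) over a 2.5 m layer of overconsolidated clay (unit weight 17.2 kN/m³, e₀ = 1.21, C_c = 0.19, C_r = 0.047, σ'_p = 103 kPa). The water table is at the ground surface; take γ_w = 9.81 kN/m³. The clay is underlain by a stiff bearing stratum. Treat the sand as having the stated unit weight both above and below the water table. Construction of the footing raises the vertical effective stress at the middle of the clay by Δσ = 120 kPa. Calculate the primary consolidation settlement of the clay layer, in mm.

S_c ≈ 64.7 mm

Mid-depth of clay below the ground surface: z = 2 + 2.5/2 = 3.25 m.
Total vertical stress at mid-clay: σ_v = 17.6×2 + 17.2×1.25 = 56.7 kPa.
Pore pressure: u = 9.81×(3.25 − 0) = 31.883 kPa.
Initial effective stress: σ'_0 = σ_v − u = 56.7 − 31.883 = 24.817 kPa.
Final effective stress: σ'_f = 24.817 + 120 = 144.82 kPa.
σ'_f = 144.82 > σ'_p = 103 kPa, so the stress path crosses the preconsolidation pressure — recompression up to σ'_p, then virgin compression beyond:
S_c = H/(1+e₀)·[C_r·log₁₀(σ'_p/σ'_0) + C_c·log₁₀(σ'_f/σ'_p)]
    = 2.5/2.21 × [0.047×log₁₀(103/24.817) + 0.19×log₁₀(144.82/103)]
    = 1.1312 × [0.02905 + 0.028118] = 0.06467 m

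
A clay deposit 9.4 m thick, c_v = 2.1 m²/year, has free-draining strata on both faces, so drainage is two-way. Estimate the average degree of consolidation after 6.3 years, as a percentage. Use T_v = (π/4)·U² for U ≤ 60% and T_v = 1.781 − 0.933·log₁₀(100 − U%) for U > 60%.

U ≈ 81.5 %

Drainage path length: H_d = H/2 = 4.7 m (double drainage).
T_v = c_v·t/H_d² = 2.1×6.3/4.7² = 0.59891.
T_v = 0.59891 corresponds to the U > 60% branch:
U = 1 − 10^((1.781 − T_v)/0.933)/100 = 0.8151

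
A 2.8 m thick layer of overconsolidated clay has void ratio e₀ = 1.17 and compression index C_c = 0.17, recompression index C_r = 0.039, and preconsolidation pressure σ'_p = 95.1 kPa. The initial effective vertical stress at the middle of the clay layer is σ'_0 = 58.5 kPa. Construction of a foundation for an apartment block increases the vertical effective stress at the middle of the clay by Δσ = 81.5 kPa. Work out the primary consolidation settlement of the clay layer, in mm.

S_c ≈ 47.5 mm

Final effective stress: σ'_f = 58.5 + 81.5 = 140 kPa.
σ'_f = 140 > σ'_p = 95.1 kPa, so the stress path crosses the preconsolidation pressure — recompression up to σ'_p, then virgin compression beyond:
S_c = H/(1+e₀)·[C_r·log₁₀(σ'_p/σ'_0) + C_c·log₁₀(σ'_f/σ'_p)]
    = 2.8/2.17 × [0.039×log₁₀(95.1/58.5) + 0.17×log₁₀(140/95.1)]
    = 1.2903 × [0.00823 + 0.028551] = 0.04746 m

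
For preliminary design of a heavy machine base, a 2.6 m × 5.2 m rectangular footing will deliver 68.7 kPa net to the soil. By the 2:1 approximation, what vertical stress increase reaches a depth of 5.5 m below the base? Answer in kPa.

Δσ_z ≈ 10.7 kPa

By the 2:1 method the load spreads at 1 horizontal : 2 vertical, so at depth z the loaded area has grown by z in each plan dimension:
Δσ = qBL/((B+z)(L+z)) = 68.7×2.6×5.2/((2.6+5.5)(5.2+5.5)) = 10.717 kPa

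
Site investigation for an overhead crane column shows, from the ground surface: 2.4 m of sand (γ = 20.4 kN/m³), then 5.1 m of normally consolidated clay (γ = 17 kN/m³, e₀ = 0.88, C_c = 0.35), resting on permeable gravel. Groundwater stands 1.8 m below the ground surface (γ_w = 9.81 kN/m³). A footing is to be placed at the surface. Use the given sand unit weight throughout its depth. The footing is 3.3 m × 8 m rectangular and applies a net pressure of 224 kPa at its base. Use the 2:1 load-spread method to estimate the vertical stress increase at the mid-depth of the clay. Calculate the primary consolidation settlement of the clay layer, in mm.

Mid-depth of clay below the ground surface: z = 2.4 + 5.1/2 = 4.95 m.
Total vertical stress at mid-clay: σ_v = 20.4×2.4 + 17×2.55 = 92.31 kPa.
Pore pressure: u = 9.81×(4.95 − 1.8) = 30.902 kPa.
Initial effective stress: σ'_0 = σ_v − u = 92.31 − 30.902 = 61.408 kPa.
Stress increase at mid-clay by the 2:1 spreading method:
Δσ = qBL/((B+z)(L+z)) = 224×3.3×8/((3.3+4.95)(8+4.95)) = 55.351 kPa
Final effective stress: σ'_f = σ'_0 + Δσ = 61.408 + 55.351 = 116.76 kPa.
Normally consolidated clay, so the full stress increment lies on the virgin compression line:
S_c = C_c·H/(1+e₀)·log₁₀(σ'_f/σ'_0) = 0.35×5.1/(1+0.88)×log₁₀(116.76/61.408)
    = 0.94947 × 0.27907 = 0.265 m

S_c ≈ 265 mm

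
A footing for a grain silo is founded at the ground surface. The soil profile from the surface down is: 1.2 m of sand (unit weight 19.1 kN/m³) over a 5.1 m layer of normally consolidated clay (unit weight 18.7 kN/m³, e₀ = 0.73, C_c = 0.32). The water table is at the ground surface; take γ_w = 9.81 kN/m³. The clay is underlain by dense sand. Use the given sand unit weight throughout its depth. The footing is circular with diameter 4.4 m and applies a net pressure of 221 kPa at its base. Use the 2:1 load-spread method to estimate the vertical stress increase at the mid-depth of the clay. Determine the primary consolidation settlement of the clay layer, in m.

Mid-depth of clay below the ground surface: z = 1.2 + 5.1/2 = 3.75 m.
Total vertical stress at mid-clay: σ_v = 19.1×1.2 + 18.7×2.55 = 70.605 kPa.
Pore pressure: u = 9.81×(3.75 − 0) = 36.788 kPa.
Initial effective stress: σ'_0 = σ_v − u = 70.605 − 36.788 = 33.817 kPa.
Stress increase at mid-clay by the 2:1 spreading method:
Δσ ≈ qD²/(D+z)² = 221×4.4²/(4.4+3.75)² = 64.414 kPa
Final effective stress: σ'_f = σ'_0 + Δσ = 33.817 + 64.414 = 98.231 kPa.
Normally consolidated clay, so the full stress increment lies on the virgin compression line:
S_c = C_c·H/(1+e₀)·log₁₀(σ'_f/σ'_0) = 0.32×5.1/(1+0.73)×log₁₀(98.231/33.817)
    = 0.94335 × 0.46311 = 0.4369 m

S_c ≈ 0.437 m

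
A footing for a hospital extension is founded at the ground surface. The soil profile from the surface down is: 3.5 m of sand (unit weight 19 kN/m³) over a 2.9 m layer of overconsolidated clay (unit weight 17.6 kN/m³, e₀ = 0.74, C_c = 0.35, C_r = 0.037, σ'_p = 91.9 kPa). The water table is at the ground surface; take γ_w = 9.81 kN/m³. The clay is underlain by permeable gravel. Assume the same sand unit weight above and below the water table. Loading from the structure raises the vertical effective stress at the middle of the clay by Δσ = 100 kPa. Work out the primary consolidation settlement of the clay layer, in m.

Mid-depth of clay below the ground surface: z = 3.5 + 2.9/2 = 4.95 m.
Total vertical stress at mid-clay: σ_v = 19×3.5 + 17.6×1.45 = 92.02 kPa.
Pore pressure: u = 9.81×(4.95 − 0) = 48.56 kPa.
Initial effective stress: σ'_0 = σ_v − u = 92.02 − 48.56 = 43.46 kPa.
Final effective stress: σ'_f = 43.46 + 100 = 143.46 kPa.
σ'_f = 143.46 > σ'_p = 91.9 kPa, so the stress path crosses the preconsolidation pressure — recompression up to σ'_p, then virgin compression beyond:
S_c = H/(1+e₀)·[C_r·log₁₀(σ'_p/σ'_0) + C_c·log₁₀(σ'_f/σ'_p)]
    = 2.9/1.74 × [0.037×log₁₀(91.9/43.46) + 0.35×log₁₀(143.46/91.9)]
    = 1.6667 × [0.012033 + 0.067695] = 0.1329 m

S_c ≈ 0.133 m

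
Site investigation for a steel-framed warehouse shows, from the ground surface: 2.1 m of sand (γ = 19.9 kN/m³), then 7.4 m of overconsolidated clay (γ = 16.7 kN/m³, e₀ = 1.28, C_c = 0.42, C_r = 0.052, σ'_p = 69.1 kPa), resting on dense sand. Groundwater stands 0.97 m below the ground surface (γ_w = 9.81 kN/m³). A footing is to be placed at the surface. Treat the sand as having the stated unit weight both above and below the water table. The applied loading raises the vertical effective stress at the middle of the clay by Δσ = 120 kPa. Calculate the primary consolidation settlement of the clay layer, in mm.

Mid-depth of clay below the ground surface: z = 2.1 + 7.4/2 = 5.8 m.
Total vertical stress at mid-clay: σ_v = 19.9×2.1 + 16.7×3.7 = 103.58 kPa.
Pore pressure: u = 9.81×(5.8 − 0.97) = 47.382 kPa.
Initial effective stress: σ'_0 = σ_v − u = 103.58 − 47.382 = 56.198 kPa.
Final effective stress: σ'_f = 56.198 + 120 = 176.2 kPa.
σ'_f = 176.2 > σ'_p = 69.1 kPa, so the stress path crosses the preconsolidation pressure — recompression up to σ'_p, then virgin compression beyond:
S_c = H/(1+e₀)·[C_r·log₁₀(σ'_p/σ'_0) + C_c·log₁₀(σ'_f/σ'_p)]
    = 7.4/2.28 × [0.052×log₁₀(69.1/56.198) + 0.42×log₁₀(176.2/69.1)]
    = 3.2456 × [0.0046674 + 0.17074] = 0.5693 m

S_c ≈ 569 mm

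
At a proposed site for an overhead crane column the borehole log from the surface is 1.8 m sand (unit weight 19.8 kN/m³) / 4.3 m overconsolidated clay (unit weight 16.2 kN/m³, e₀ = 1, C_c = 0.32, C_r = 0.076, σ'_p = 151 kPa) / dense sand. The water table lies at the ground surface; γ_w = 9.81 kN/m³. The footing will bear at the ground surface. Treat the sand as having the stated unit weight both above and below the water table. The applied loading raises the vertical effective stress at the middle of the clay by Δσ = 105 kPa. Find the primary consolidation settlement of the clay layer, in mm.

S_c ≈ 104 mm

Mid-depth of clay below the ground surface: z = 1.8 + 4.3/2 = 3.95 m.
Total vertical stress at mid-clay: σ_v = 19.8×1.8 + 16.2×2.15 = 70.47 kPa.
Pore pressure: u = 9.81×(3.95 − 0) = 38.75 kPa.
Initial effective stress: σ'_0 = σ_v − u = 70.47 − 38.75 = 31.72 kPa.
Final effective stress: σ'_f = 31.72 + 105 = 136.72 kPa.
σ'_f = 136.72 ≤ σ'_p = 151 kPa, so the clay remains overconsolidated and only the recompression index applies:
S_c = C_r·H/(1+e₀)·log₁₀(σ'_f/σ'_0) = 0.076×4.3/2×log₁₀(136.72/31.72)
    = 0.1634 × 0.6345 = 0.1037 m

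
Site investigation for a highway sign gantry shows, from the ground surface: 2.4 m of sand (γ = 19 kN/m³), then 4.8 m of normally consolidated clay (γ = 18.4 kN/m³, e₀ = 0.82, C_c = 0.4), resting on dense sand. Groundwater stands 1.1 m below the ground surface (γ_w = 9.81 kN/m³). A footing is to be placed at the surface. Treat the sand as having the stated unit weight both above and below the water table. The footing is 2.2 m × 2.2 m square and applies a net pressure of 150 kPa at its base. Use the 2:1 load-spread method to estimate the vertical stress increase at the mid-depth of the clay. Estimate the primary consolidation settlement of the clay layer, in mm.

S_c ≈ 112 mm

Mid-depth of clay below the ground surface: z = 2.4 + 4.8/2 = 4.8 m.
Total vertical stress at mid-clay: σ_v = 19×2.4 + 18.4×2.4 = 89.76 kPa.
Pore pressure: u = 9.81×(4.8 − 1.1) = 36.297 kPa.
Initial effective stress: σ'_0 = σ_v − u = 89.76 − 36.297 = 53.463 kPa.
Stress increase at mid-clay by the 2:1 spreading method:
Δσ = qBL/((B+z)(L+z)) = 150×2.2×2.2/((2.2+4.8)(2.2+4.8)) = 14.816 kPa
Final effective stress: σ'_f = σ'_0 + Δσ = 53.463 + 14.816 = 68.279 kPa.
Normally consolidated clay, so the full stress increment lies on the virgin compression line:
S_c = C_c·H/(1+e₀)·log₁₀(σ'_f/σ'_0) = 0.4×4.8/(1+0.82)×log₁₀(68.279/53.463)
    = 1.0549 × 0.10623 = 0.1121 m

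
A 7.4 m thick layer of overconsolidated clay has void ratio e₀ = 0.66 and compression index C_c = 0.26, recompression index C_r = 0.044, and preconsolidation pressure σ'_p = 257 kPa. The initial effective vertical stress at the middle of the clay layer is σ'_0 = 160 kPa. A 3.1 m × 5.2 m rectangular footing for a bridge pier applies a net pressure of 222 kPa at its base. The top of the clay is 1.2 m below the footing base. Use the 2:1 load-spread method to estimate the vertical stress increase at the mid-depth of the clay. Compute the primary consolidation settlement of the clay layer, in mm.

S_c ≈ 20.8 mm

Mid-depth of clay below the footing base: z = 1.2 + 7.4/2 = 4.9 m.
Stress increase at mid-clay by the 2:1 spreading method:
Δσ = qBL/((B+z)(L+z)) = 222×3.1×5.2/((3.1+4.9)(5.2+4.9)) = 44.29 kPa
Final effective stress: σ'_f = 160 + 44.29 = 204.29 kPa.
σ'_f = 204.29 ≤ σ'_p = 257 kPa, so the clay remains overconsolidated and only the recompression index applies:
S_c = C_r·H/(1+e₀)·log₁₀(σ'_f/σ'_0) = 0.044×7.4/1.66×log₁₀(204.29/160)
    = 0.19614 × 0.10613 = 0.02082 m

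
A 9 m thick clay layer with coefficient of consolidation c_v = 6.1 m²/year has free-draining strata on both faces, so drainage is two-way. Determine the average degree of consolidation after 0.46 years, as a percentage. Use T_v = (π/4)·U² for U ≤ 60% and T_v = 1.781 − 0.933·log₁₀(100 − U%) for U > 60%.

Drainage path length: H_d = H/2 = 4.5 m (double drainage).
T_v = c_v·t/H_d² = 6.1×0.46/4.5² = 0.13857.
T_v = 0.13857 corresponds to the U ≤ 60% branch:
U = √(4T_v/π) = 0.42

U ≈ 42 %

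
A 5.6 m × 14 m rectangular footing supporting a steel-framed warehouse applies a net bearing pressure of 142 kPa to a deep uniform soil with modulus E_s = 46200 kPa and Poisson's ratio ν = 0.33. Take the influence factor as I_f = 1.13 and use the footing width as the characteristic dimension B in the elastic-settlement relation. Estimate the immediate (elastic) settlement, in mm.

S_e ≈ 17.3 mm

Immediate (elastic) settlement: S_e = q·B·(1−ν²)/E_s · I_f.
S_e = 142 × 5.6 × (1 − 0.33²) / 46200 × 1.13
    = 142 × 5.6 × 0.8911 / 46200 × 1.13
    = 0.01733 m = 17.33 mm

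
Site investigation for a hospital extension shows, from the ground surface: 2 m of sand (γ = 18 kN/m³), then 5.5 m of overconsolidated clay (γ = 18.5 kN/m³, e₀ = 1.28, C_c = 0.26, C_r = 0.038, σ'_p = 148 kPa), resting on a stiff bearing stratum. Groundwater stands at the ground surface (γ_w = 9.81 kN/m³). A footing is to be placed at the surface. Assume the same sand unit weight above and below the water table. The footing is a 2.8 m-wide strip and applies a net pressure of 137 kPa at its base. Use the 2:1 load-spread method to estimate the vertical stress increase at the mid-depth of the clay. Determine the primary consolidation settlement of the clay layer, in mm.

Mid-depth of clay below the ground surface: z = 2 + 5.5/2 = 4.75 m.
Total vertical stress at mid-clay: σ_v = 18×2 + 18.5×2.75 = 86.875 kPa.
Pore pressure: u = 9.81×(4.75 − 0) = 46.598 kPa.
Initial effective stress: σ'_0 = σ_v − u = 86.875 − 46.598 = 40.277 kPa.
Stress increase at mid-clay by the 2:1 spreading method:
Δσ = qB/(B+z) = 137×2.8/(2.8+4.75) = 50.808 kPa
Final effective stress: σ'_f = 40.277 + 50.808 = 91.085 kPa.
σ'_f = 91.085 ≤ σ'_p = 148 kPa, so the clay remains overconsolidated and only the recompression index applies:
S_c = C_r·H/(1+e₀)·log₁₀(σ'_f/σ'_0) = 0.038×5.5/2.28×log₁₀(91.085/40.277)
    = 0.091667 × 0.35439 = 0.03249 m

S_c ≈ 32.5 mm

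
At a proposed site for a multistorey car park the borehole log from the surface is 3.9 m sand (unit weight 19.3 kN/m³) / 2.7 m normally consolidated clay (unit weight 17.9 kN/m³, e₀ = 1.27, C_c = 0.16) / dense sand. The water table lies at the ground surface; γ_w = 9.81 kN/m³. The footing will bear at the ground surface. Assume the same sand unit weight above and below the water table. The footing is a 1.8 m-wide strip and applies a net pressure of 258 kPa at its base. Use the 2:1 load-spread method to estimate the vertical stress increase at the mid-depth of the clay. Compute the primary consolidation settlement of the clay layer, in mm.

S_c ≈ 71.5 mm

Mid-depth of clay below the ground surface: z = 3.9 + 2.7/2 = 5.25 m.
Total vertical stress at mid-clay: σ_v = 19.3×3.9 + 17.9×1.35 = 99.435 kPa.
Pore pressure: u = 9.81×(5.25 − 0) = 51.503 kPa.
Initial effective stress: σ'_0 = σ_v − u = 99.435 − 51.503 = 47.932 kPa.
Stress increase at mid-clay by the 2:1 spreading method:
Δσ = qB/(B+z) = 258×1.8/(1.8+5.25) = 65.872 kPa
Final effective stress: σ'_f = σ'_0 + Δσ = 47.932 + 65.872 = 113.8 kPa.
Normally consolidated clay, so the full stress increment lies on the virgin compression line:
S_c = C_c·H/(1+e₀)·log₁₀(σ'_f/σ'_0) = 0.16×2.7/(1+1.27)×log₁₀(113.8/47.932)
    = 0.19031 × 0.37552 = 0.07147 m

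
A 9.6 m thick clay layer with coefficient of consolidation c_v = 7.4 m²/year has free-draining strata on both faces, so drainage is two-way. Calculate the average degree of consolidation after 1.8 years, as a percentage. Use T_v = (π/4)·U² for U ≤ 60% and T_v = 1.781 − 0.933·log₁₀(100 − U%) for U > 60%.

Drainage path length: H_d = H/2 = 4.8 m (double drainage).
T_v = c_v·t/H_d² = 7.4×1.8/4.8² = 0.57812.
T_v = 0.57812 corresponds to the U > 60% branch:
U = 1 − 10^((1.781 − T_v)/0.933)/100 = 0.8053

U ≈ 80.5 %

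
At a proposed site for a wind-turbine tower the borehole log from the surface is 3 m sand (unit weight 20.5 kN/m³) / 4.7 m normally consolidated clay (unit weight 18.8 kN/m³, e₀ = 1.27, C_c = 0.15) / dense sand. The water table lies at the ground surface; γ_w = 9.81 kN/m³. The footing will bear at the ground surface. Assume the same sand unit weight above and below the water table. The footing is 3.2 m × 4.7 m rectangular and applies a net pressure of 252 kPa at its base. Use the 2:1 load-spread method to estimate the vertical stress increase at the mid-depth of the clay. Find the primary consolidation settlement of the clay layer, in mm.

S_c ≈ 81.4 mm

Mid-depth of clay below the ground surface: z = 3 + 4.7/2 = 5.35 m.
Total vertical stress at mid-clay: σ_v = 20.5×3 + 18.8×2.35 = 105.68 kPa.
Pore pressure: u = 9.81×(5.35 − 0) = 52.483 kPa.
Initial effective stress: σ'_0 = σ_v − u = 105.68 − 52.483 = 53.197 kPa.
Stress increase at mid-clay by the 2:1 spreading method:
Δσ = qBL/((B+z)(L+z)) = 252×3.2×4.7/((3.2+5.35)(4.7+5.35)) = 44.108 kPa
Final effective stress: σ'_f = σ'_0 + Δσ = 53.197 + 44.108 = 97.305 kPa.
Normally consolidated clay, so the full stress increment lies on the virgin compression line:
S_c = C_c·H/(1+e₀)·log₁₀(σ'_f/σ'_0) = 0.15×4.7/(1+1.27)×log₁₀(97.305/53.197)
    = 0.31057 × 0.26225 = 0.08145 m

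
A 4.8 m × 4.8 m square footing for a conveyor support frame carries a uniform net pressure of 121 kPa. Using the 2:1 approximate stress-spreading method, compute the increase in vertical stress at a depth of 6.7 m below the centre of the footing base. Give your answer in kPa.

Δσ_z ≈ 21.1 kPa

By the 2:1 method the load spreads at 1 horizontal : 2 vertical, so at depth z the loaded area has grown by z in each plan dimension:
Δσ = qBL/((B+z)(L+z)) = 121×4.8×4.8/((4.8+6.7)(4.8+6.7)) = 21.08 kPa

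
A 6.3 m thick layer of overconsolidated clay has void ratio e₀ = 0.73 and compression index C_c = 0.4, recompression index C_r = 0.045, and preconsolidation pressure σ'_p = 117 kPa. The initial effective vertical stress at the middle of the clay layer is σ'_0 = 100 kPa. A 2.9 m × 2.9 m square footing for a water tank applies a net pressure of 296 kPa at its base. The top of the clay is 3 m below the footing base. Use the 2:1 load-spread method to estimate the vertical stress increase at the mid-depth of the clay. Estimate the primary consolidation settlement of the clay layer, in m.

S_c ≈ 0.0797 m

Mid-depth of clay below the footing base: z = 3 + 6.3/2 = 6.15 m.
Stress increase at mid-clay by the 2:1 spreading method:
Δσ = qBL/((B+z)(L+z)) = 296×2.9×2.9/((2.9+6.15)(2.9+6.15)) = 30.394 kPa
Final effective stress: σ'_f = 100 + 30.394 = 130.39 kPa.
σ'_f = 130.39 > σ'_p = 117 kPa, so the stress path crosses the preconsolidation pressure — recompression up to σ'_p, then virgin compression beyond:
S_c = H/(1+e₀)·[C_r·log₁₀(σ'_p/σ'_0) + C_c·log₁₀(σ'_f/σ'_p)]
    = 6.3/1.73 × [0.045×log₁₀(117/100) + 0.4×log₁₀(130.39/117)]
    = 3.6416 × [0.0030684 + 0.018823] = 0.07972 m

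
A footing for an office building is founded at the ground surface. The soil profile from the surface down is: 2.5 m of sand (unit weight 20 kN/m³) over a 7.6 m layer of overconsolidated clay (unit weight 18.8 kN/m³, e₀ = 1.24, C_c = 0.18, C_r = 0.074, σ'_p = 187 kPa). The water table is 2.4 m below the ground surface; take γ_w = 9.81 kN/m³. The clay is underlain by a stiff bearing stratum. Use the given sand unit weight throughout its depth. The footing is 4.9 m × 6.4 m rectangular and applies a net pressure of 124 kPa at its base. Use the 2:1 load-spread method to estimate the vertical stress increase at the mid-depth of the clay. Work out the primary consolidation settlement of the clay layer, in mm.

Mid-depth of clay below the ground surface: z = 2.5 + 7.6/2 = 6.3 m.
Total vertical stress at mid-clay: σ_v = 20×2.5 + 18.8×3.8 = 121.44 kPa.
Pore pressure: u = 9.81×(6.3 − 2.4) = 38.259 kPa.
Initial effective stress: σ'_0 = σ_v − u = 121.44 − 38.259 = 83.181 kPa.
Stress increase at mid-clay by the 2:1 spreading method:
Δσ = qBL/((B+z)(L+z)) = 124×4.9×6.4/((4.9+6.3)(6.4+6.3)) = 27.339 kPa
Final effective stress: σ'_f = 83.181 + 27.339 = 110.52 kPa.
σ'_f = 110.52 ≤ σ'_p = 187 kPa, so the clay remains overconsolidated and only the recompression index applies:
S_c = C_r·H/(1+e₀)·log₁₀(σ'_f/σ'_0) = 0.074×7.6/2.24×log₁₀(110.52/83.181)
    = 0.25107 × 0.12342 = 0.03099 m

S_c ≈ 31 mm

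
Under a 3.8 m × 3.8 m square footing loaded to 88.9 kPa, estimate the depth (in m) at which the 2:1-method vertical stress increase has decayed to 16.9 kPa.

z ≈ 4.92 m

2:1 spreading — at depth z the loaded area has grown by z in each plan dimension:
qB²/(B+z)² = Δσ_z ⇒ z = B(√(q/Δσ_z) − 1) = 3.8×(√(88.9/16.9) − 1) = 4.915 m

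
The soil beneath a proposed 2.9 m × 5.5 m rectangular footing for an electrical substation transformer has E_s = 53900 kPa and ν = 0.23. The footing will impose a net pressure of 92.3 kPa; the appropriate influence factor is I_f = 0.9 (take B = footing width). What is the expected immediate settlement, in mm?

Immediate (elastic) settlement: S_e = q·B·(1−ν²)/E_s · I_f.
S_e = 92.3 × 2.9 × (1 − 0.23²) / 53900 × 0.9
    = 92.3 × 2.9 × 0.9471 / 53900 × 0.9
    = 0.004233 m = 4.233 mm

S_e ≈ 4.23 mm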